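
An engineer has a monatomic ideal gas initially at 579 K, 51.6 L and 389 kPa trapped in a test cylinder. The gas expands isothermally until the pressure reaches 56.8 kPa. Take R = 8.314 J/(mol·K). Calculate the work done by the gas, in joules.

38600 J

n = P₁V₁/(RT₁) = 389×51.6/(8.314×579) = 4.17 mol.
Isothermal: T stays 579 K; PV = const ⇒ V₂ = 353 L, P₂ = 56.8 kPa.
W = nRT ln(V₂/V₁) = 4.17×8.314×579×ln(6.85) = 38600 J.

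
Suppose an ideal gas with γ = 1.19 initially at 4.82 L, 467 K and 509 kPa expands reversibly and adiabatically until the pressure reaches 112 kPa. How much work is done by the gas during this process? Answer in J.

n = P₁V₁/(RT₁) = 509×4.82/(8.314×467) = 0.632 mol.
Adiabatic: T₂/T₁ = (P₂/P₁)^((γ−1)/γ) ⇒ T₂ = 467×(0.220)^0.160 = 367 K; V₂ = 17.2 L.
ΔU = nCvΔT = 0.632×43.8×(367−467) = -2770 J.
Q = 0 for an adiabatic process, so W = −ΔU = 2770 J.

2770 J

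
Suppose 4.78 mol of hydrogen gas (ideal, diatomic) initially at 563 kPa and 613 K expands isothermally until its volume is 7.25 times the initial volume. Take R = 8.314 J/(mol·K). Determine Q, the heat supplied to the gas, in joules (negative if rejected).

V₁ = nRT₁/P₁ = 4.78×8.314×613/563 = 43.3 L.
Isothermal: T stays 613 K; PV = const ⇒ V₂ = 314 L, P₂ = 77.7 kPa.
ΔU = 0 (ideal gas, T constant).
W = nRT ln(V₂/V₁) = 4.78×8.314×613×ln(7.25) = 48300 J.
Q = ΔU + W = 48300 J.

48300 J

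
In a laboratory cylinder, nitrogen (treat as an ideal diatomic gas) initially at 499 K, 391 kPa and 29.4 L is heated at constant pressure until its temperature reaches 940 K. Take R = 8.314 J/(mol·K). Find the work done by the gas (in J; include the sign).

n = P₁V₁/(RT₁) = 391×29.4/(8.314×499) = 2.77 mol.
Isobaric: P stays 391 kPa; V/T = const ⇒ T₂ = 940 K, V₂ = 55.4 L.
W = PΔV = 391×(55.4−29.4) kPa·L = 10200 J.

10200 J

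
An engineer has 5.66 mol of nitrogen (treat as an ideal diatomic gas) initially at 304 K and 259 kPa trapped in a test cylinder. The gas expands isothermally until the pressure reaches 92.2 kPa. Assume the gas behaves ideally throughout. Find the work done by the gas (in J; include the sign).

V₁ = nRT₁/P₁ = 5.66×8.314×304/259 = 55.2 L.
Isothermal: T stays 304 K; PV = const ⇒ V₂ = 155 L, P₂ = 92.2 kPa.
W = nRT ln(V₂/V₁) = 5.66×8.314×304×ln(2.81) = 14800 J.

14800 J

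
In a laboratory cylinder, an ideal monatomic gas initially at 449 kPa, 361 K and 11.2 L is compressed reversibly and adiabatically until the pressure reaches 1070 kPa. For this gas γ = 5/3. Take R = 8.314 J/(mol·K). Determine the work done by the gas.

-3130 J

n = P₁V₁/(RT₁) = 449×11.2/(8.314×361) = 1.68 mol.
Adiabatic: T₂/T₁ = (P₂/P₁)^((γ−1)/γ) ⇒ T₂ = 361×(2.38)^0.400 = 511 K; V₂ = 6.65 L.
ΔU = nCvΔT = 1.68×12.5×(511−361) = 3130 J.
Q = 0 for an adiabatic process, so W = −ΔU = -3130 J.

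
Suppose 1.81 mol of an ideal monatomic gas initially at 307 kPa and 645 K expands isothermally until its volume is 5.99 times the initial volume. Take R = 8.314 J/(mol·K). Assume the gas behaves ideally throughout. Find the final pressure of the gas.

V₁ = nRT₁/P₁ = 1.81×8.314×645/307 = 31.6 L.
Isothermal: T stays 645 K; PV = const ⇒ V₂ = 189 L, P₂ = 51.3 kPa.

51.3 kPa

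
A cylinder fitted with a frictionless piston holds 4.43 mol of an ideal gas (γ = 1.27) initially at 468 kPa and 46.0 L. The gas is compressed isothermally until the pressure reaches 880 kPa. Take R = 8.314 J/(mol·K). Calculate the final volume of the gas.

24.5 L

T₁ = P₁V₁/(nR) = 468×46.0/(4.43×8.314) = 585 K.
Isothermal: T stays 585 K; PV = const ⇒ V₂ = 24.5 L, P₂ = 880 kPa.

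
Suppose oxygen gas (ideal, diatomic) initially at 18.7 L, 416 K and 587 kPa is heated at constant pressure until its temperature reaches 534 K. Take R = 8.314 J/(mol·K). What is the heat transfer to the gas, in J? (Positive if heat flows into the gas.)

10900 J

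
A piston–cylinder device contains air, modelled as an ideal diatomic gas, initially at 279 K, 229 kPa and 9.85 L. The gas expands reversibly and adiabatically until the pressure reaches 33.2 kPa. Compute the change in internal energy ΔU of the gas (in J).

-2390 J

n = P₁V₁/(RT₁) = 229×9.85/(8.314×279) = 0.972 mol.
Adiabatic: T₂/T₁ = (P₂/P₁)^((γ−1)/γ) ⇒ T₂ = 279×(0.145)^0.286 = 161 K; V₂ = 39.1 L.
For an ideal gas ΔU = nCvΔT with Cv = (5/2)R = 20.8 J/(mol·K).
ΔU = 0.972×20.8×(161−279) = -2390 J.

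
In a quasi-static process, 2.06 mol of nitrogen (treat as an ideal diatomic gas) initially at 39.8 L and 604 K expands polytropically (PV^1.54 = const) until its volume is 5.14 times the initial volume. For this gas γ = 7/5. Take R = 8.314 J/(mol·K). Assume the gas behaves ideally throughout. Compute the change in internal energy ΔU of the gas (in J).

-15200 J

P₁ = nRT₁/V₁ = 2.06×8.314×604/39.8 = 260 kPa.
Polytropic n=1.54: T₂ = T₁(V₁/V₂)^(n−1) = 604×(0.195)^0.54 = 250 K; P₂ = P₁(V₁/V₂)^n = 20.9 kPa.
For an ideal gas ΔU = nCvΔT with Cv = (5/2)R = 20.8 J/(mol·K).
ΔU = 2.06×20.8×(250−604) = -15200 J.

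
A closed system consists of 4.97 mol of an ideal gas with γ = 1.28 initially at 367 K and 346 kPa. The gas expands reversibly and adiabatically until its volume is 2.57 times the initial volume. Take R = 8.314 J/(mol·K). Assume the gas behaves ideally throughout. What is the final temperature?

V₁ = nRT₁/P₁ = 4.97×8.314×367/346 = 43.8 L.
Adiabatic: TV^(γ−1) = const ⇒ T₂ = 367×(0.389)^0.280 = 282 K; PV^γ = const ⇒ P₂ = 103 kPa.

282 K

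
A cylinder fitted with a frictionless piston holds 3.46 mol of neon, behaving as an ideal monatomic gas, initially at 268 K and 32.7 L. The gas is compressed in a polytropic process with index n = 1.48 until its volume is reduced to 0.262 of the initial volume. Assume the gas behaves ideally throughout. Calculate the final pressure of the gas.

P₁ = nRT₁/V₁ = 3.46×8.314×268/32.7 = 236 kPa.
Polytropic n=1.48: T₂ = T₁(V₁/V₂)^(n−1) = 268×(3.82)^0.48 = 510 K; P₂ = P₁(V₁/V₂)^n = 1710 kPa.

1710 kPa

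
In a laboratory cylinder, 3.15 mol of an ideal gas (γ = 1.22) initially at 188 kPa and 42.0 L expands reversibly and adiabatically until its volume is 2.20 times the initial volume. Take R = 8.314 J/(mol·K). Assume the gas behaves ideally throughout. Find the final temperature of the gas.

T₁ = P₁V₁/(nR) = 188×42.0/(3.15×8.314) = 301 K.
Adiabatic: TV^(γ−1) = const ⇒ T₂ = 301×(0.455)^0.220 = 253 K; PV^γ = const ⇒ P₂ = 71.8 kPa.

253 K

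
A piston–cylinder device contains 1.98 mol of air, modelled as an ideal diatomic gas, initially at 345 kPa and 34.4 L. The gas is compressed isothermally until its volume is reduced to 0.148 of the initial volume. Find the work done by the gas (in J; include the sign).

-22700 J

T₁ = P₁V₁/(nR) = 345×34.4/(1.98×8.314) = 721 K.
Isothermal: T stays 721 K; PV = const ⇒ V₂ = 5.09 L, P₂ = 2330 kPa.
W = nRT ln(V₂/V₁) = 1.98×8.314×721×ln(0.148) = -22700 J.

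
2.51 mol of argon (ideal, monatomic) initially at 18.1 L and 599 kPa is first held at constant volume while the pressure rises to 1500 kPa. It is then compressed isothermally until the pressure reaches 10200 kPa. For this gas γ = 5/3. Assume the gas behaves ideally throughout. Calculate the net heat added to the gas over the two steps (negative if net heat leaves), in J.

-27600 J

T₁ = P₁V₁/(nR) = 599×18.1/(2.51×8.314) = 520 K.
Step 1 — Isochoric: V stays 18.1 L; P/T = const ⇒ T₂ = 1300 K, P₂ = 1500 kPa.
W = 0 (no volume change).
ΔU = nCvΔT = 2.51×12.5×(1300−520) = 24500 J.
Q = ΔU = 24500 J.
State after step 1: P = 1500 kPa, V = 18.1 L, T = 1300 K.
Step 2 — Isothermal: T stays 1300 K; PV = const ⇒ V₂ = 2.66 L, P₂ = 10200 kPa.
ΔU = 0 (ideal gas, T constant).
W = nRT ln(V₂/V₁) = 2.51×8.314×1300×ln(0.147) = -52000 J.
Q = ΔU + W = -52000 J.
Net over both steps: W = -52000 J, Q = -27600 J, ΔU = 24500 J.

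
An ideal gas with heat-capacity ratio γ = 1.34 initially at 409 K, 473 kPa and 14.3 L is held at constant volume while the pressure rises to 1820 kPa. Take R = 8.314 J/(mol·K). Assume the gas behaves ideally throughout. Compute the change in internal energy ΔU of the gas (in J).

56700 J

n = P₁V₁/(RT₁) = 473×14.3/(8.314×409) = 1.99 mol.
Isochoric: V stays 14.3 L; P/T = const ⇒ T₂ = 1570 K, P₂ = 1820 kPa.
For an ideal gas ΔU = nCvΔT with Cv = R/(γ−1) = 24.5 J/(mol·K).
ΔU = 1.99×24.5×(1570−409) = 56700 J.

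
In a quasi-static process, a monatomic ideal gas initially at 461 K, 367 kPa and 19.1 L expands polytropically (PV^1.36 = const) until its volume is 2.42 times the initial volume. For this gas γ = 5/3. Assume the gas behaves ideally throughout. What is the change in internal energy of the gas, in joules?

-2870 J

n = P₁V₁/(RT₁) = 367×19.1/(8.314×461) = 1.83 mol.
Polytropic n=1.36: T₂ = T₁(V₁/V₂)^(n−1) = 461×(0.413)^0.36 = 335 K; P₂ = P₁(V₁/V₂)^n = 110 kPa.
For an ideal gas ΔU = nCvΔT with Cv = (3/2)R = 12.5 J/(mol·K).
ΔU = 1.83×12.5×(335−461) = -2870 J.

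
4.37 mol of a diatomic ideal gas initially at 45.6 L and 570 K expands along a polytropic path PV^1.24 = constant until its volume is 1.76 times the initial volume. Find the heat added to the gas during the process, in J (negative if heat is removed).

P₁ = nRT₁/V₁ = 4.37×8.314×570/45.6 = 454 kPa.
Polytropic n=1.24: T₂ = T₁(V₁/V₂)^(n−1) = 570×(0.568)^0.24 = 498 K; P₂ = P₁(V₁/V₂)^n = 225 kPa.
W = (P₁V₁−P₂V₂)/(n−1) = (454×45.6−225×80.3)/0.24 = 10900 J.
ΔU = nCvΔT = 4.37×20.8×(498−570) = -6570 J.
Q = ΔU + W = 4380 J.

4380 J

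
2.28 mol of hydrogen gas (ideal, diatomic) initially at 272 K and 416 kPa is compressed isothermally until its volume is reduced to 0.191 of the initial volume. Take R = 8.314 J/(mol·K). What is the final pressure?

V₁ = nRT₁/P₁ = 2.28×8.314×272/416 = 12.4 L.
Isothermal: T stays 272 K; PV = const ⇒ V₂ = 2.37 L, P₂ = 2180 kPa.

2180 kPa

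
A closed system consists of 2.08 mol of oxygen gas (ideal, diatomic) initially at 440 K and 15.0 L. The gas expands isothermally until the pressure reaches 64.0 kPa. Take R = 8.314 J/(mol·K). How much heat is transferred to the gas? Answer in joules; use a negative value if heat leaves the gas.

15800 J

P₁ = nRT₁/V₁ = 2.08×8.314×440/15.0 = 507 kPa.
Isothermal: T stays 440 K; PV = const ⇒ V₂ = 119 L, P₂ = 64.0 kPa.
ΔU = 0 (ideal gas, T constant).
W = nRT ln(V₂/V₁) = 2.08×8.314×440×ln(7.93) = 15800 J.
Q = ΔU + W = 15800 J.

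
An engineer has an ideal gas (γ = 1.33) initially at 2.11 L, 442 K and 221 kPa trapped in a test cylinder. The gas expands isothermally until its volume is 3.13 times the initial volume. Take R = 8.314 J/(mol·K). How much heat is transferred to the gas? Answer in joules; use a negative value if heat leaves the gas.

n = P₁V₁/(RT₁) = 221×2.11/(8.314×442) = 0.127 mol.
Isothermal: T stays 442 K; PV = const ⇒ V₂ = 6.60 L, P₂ = 70.6 kPa.
ΔU = 0 (ideal gas, T constant).
W = nRT ln(V₂/V₁) = 0.127×8.314×442×ln(3.13) = 532 J.
Q = ΔU + W = 532 J.

532 J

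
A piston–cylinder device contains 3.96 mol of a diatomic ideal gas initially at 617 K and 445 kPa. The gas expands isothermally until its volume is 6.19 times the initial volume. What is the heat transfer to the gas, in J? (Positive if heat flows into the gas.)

V₁ = nRT₁/P₁ = 3.96×8.314×617/445 = 45.6 L.
Isothermal: T stays 617 K; PV = const ⇒ V₂ = 283 L, P₂ = 71.9 kPa.
ΔU = 0 (ideal gas, T constant).
W = nRT ln(V₂/V₁) = 3.96×8.314×617×ln(6.19) = 37000 J.
Q = ΔU + W = 37000 J.

37000 J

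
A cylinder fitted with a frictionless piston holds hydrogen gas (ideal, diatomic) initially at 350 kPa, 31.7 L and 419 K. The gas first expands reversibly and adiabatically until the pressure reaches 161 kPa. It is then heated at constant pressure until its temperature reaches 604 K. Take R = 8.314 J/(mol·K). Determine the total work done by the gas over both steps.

n = P₁V₁/(RT₁) = 350×31.7/(8.314×419) = 3.18 mol.
Step 1 — Adiabatic: T₂/T₁ = (P₂/P₁)^((γ−1)/γ) ⇒ T₂ = 419×(0.460)^0.286 = 336 K; V₂ = 55.2 L.
ΔU = nCvΔT = 3.18×20.8×(336−419) = -5520 J.
Q = 0 for an adiabatic process, so W = −ΔU = 5520 J.
State after step 1: P = 161 kPa, V = 55.2 L, T = 336 K.
Step 2 — Isobaric: P stays 161 kPa; V/T = const ⇒ T₂ = 604 K, V₂ = 99.3 L.
W = PΔV = 161×(99.3−55.2) kPa·L = 7110 J.
ΔU = nCvΔT = 3.18×20.8×(604−336) = 17800 J.
Q = ΔU + W = nCpΔT = 24900 J.
Net over both steps: W = 12600 J, Q = 24900 J, ΔU = 12200 J.

12600 J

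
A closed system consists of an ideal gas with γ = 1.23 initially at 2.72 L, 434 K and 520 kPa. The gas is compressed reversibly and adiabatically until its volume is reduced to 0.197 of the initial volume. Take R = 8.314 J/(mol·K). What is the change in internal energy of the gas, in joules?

2790 J

n = P₁V₁/(RT₁) = 520×2.72/(8.314×434) = 0.392 mol.
Adiabatic: TV^(γ−1) = const ⇒ T₂ = 434×(5.08)^0.230 = 631 K; PV^γ = const ⇒ P₂ = 3840 kPa.
For an ideal gas ΔU = nCvΔT with Cv = R/(γ−1) = 36.1 J/(mol·K).
ΔU = 0.392×36.1×(631−434) = 2790 J.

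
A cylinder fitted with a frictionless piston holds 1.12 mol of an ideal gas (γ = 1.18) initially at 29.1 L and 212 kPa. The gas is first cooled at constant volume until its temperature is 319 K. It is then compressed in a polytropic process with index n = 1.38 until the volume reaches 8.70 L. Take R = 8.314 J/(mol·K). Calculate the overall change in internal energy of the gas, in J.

-8160 J

T₁ = P₁V₁/(nR) = 212×29.1/(1.12×8.314) = 663 K.
Step 1 — Isochoric: V stays 29.1 L; P/T = const ⇒ T₂ = 319 K, P₂ = 102 kPa.
W = 0 (no volume change).
ΔU = nCvΔT = 1.12×46.2×(319−663) = -17800 J.
Q = ΔU = -17800 J.
State after step 1: P = 102 kPa, V = 29.1 L, T = 319 K.
Step 2 — Polytropic n=1.38: T₂ = T₁(V₁/V₂)^(n−1) = 319×(3.34)^0.38 = 505 K; P₂ = P₁(V₁/V₂)^n = 540 kPa.
W = (P₁V₁−P₂V₂)/(n−1) = (102×29.1−540×8.70)/0.38 = -4550 J.
ΔU = nCvΔT = 1.12×46.2×(505−319) = 9610 J.
Q = ΔU + W = 5060 J.
Net over both steps: W = -4550 J, Q = -12700 J, ΔU = -8160 J.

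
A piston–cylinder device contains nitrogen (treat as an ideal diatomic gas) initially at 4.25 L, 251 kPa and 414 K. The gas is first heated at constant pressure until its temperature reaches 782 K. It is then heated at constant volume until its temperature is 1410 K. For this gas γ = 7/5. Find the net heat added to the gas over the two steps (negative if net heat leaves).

7360 J

n = P₁V₁/(RT₁) = 251×4.25/(8.314×414) = 0.310 mol.
Step 1 — Isobaric: P stays 251 kPa; V/T = const ⇒ T₂ = 782 K, V₂ = 8.03 L.
W = PΔV = 251×(8.03−4.25) kPa·L = 948 J.
ΔU = nCvΔT = 0.310×20.8×(782−414) = 2370 J.
Q = ΔU + W = nCpΔT = 3320 J.
State after step 1: P = 251 kPa, V = 8.03 L, T = 782 K.
Step 2 — Isochoric: V stays 8.03 L; P/T = const ⇒ T₂ = 1410 K, P₂ = 453 kPa.
W = 0 (no volume change).
ΔU = nCvΔT = 0.310×20.8×(1410−782) = 4050 J.
Q = ΔU = 4050 J.
Net over both steps: W = 948 J, Q = 7360 J, ΔU = 6420 J.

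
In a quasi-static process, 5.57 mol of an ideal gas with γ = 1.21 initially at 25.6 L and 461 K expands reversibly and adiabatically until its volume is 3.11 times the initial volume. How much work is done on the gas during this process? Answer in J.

-21600 J

P₁ = nRT₁/V₁ = 5.57×8.314×461/25.6 = 834 kPa.
Adiabatic: TV^(γ−1) = const ⇒ T₂ = 461×(0.322)^0.210 = 363 K; PV^γ = const ⇒ P₂ = 211 kPa.
ΔU = nCvΔT = 5.57×39.6×(363−461) = -21600 J.
Q = 0 for an adiabatic process, so W = −ΔU = 21600 J.
Work done on the gas = −W_by = -21600 J.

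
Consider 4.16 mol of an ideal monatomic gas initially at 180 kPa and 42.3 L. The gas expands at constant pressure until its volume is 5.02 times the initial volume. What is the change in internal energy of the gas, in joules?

45900 J

T₁ = P₁V₁/(nR) = 180×42.3/(4.16×8.314) = 220 K.
Isobaric: P stays 180 kPa; V/T = const ⇒ T₂ = 1110 K, V₂ = 212 L.
For an ideal gas ΔU = nCvΔT with Cv = (3/2)R = 12.5 J/(mol·K).
ΔU = 4.16×12.5×(1110−220) = 45900 J.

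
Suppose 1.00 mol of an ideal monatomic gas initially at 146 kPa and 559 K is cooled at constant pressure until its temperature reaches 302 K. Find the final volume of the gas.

17.2 L

V₁ = nRT₁/P₁ = 1.00×8.314×559/146 = 31.8 L.
Isobaric: P stays 146 kPa; V/T = const ⇒ T₂ = 302 K, V₂ = 17.2 L.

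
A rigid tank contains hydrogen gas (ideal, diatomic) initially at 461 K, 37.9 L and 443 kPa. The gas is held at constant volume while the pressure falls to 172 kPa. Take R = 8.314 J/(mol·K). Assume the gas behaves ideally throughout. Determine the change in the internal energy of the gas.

-25700 J

n = P₁V₁/(RT₁) = 443×37.9/(8.314×461) = 4.38 mol.
Isochoric: V stays 37.9 L; P/T = const ⇒ T₂ = 179 K, P₂ = 172 kPa.
For an ideal gas ΔU = nCvΔT with Cv = (5/2)R = 20.8 J/(mol·K).
ΔU = 4.38×20.8×(179−461) = -25700 J.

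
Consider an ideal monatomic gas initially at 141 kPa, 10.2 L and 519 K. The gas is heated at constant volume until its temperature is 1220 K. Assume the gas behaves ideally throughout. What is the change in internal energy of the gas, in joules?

n = P₁V₁/(RT₁) = 141×10.2/(8.314×519) = 0.333 mol.
Isochoric: V stays 10.2 L; P/T = const ⇒ T₂ = 1220 K, P₂ = 331 kPa.
For an ideal gas ΔU = nCvΔT with Cv = (3/2)R = 12.5 J/(mol·K).
ΔU = 0.333×12.5×(1220−519) = 2910 J.

2910 J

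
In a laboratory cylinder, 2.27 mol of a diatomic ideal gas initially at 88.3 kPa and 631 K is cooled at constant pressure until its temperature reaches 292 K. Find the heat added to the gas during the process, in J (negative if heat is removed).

-22400 J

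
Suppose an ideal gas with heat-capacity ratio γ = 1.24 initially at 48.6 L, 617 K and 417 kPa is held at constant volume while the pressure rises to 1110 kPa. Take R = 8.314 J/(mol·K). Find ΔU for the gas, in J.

n = P₁V₁/(RT₁) = 417×48.6/(8.314×617) = 3.95 mol.
Isochoric: V stays 48.6 L; P/T = const ⇒ T₂ = 1640 K, P₂ = 1110 kPa.
For an ideal gas ΔU = nCvΔT with Cv = R/(γ−1) = 34.6 J/(mol·K).
ΔU = 3.95×34.6×(1640−617) = 140000 J.

140000 J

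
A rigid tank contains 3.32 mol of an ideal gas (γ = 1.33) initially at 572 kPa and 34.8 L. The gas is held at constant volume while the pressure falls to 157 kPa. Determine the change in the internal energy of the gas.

-43800 J

T₁ = P₁V₁/(nR) = 572×34.8/(3.32×8.314) = 721 K.
Isochoric: V stays 34.8 L; P/T = const ⇒ T₂ = 198 K, P₂ = 157 kPa.
For an ideal gas ΔU = nCvΔT with Cv = R/(γ−1) = 25.2 J/(mol·K).
ΔU = 3.32×25.2×(198−721) = -43800 J.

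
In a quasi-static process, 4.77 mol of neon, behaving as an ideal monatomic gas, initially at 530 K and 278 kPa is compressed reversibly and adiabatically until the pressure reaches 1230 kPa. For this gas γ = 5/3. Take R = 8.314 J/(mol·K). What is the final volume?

V₁ = nRT₁/P₁ = 4.77×8.314×530/278 = 75.6 L.
Adiabatic: T₂/T₁ = (P₂/P₁)^((γ−1)/γ) ⇒ T₂ = 530×(4.42)^0.400 = 961 K; V₂ = 31.0 L.

31.0 L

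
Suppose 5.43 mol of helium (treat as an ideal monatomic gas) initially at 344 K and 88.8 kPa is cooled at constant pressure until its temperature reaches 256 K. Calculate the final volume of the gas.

130 L

V₁ = nRT₁/P₁ = 5.43×8.314×344/88.8 = 175 L.
Isobaric: P stays 88.8 kPa; V/T = const ⇒ T₂ = 256 K, V₂ = 130 L.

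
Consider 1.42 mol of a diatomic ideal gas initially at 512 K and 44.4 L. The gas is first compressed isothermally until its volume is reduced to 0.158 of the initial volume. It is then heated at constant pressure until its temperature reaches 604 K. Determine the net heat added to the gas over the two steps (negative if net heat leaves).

-7350 J

P₁ = nRT₁/V₁ = 1.42×8.314×512/44.4 = 136 kPa.
Step 1 — Isothermal: T stays 512 K; PV = const ⇒ V₂ = 7.02 L, P₂ = 862 kPa.
ΔU = 0 (ideal gas, T constant).
W = nRT ln(V₂/V₁) = 1.42×8.314×512×ln(0.158) = -11200 J.
Q = ΔU + W = -11200 J.
State after step 1: P = 862 kPa, V = 7.02 L, T = 512 K.
Step 2 — Isobaric: P stays 862 kPa; V/T = const ⇒ T₂ = 604 K, V₂ = 8.28 L.
W = PΔV = 862×(8.28−7.02) kPa·L = 1090 J.
ΔU = nCvΔT = 1.42×20.8×(604−512) = 2720 J.
Q = ΔU + W = nCpΔT = 3800 J.
Net over both steps: W = -10100 J, Q = -7350 J, ΔU = 2720 J.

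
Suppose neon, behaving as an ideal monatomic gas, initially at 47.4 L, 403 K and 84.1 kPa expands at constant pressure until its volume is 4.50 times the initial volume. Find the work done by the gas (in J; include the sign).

14000 J

n = P₁V₁/(RT₁) = 84.1×47.4/(8.314×403) = 1.19 mol.
Isobaric: P stays 84.1 kPa; V/T = const ⇒ T₂ = 1810 K, V₂ = 213 L.
W = PΔV = 84.1×(213−47.4) kPa·L = 14000 J.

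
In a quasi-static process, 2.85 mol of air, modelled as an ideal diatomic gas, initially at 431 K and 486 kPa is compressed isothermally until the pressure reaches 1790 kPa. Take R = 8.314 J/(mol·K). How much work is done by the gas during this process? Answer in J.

V₁ = nRT₁/P₁ = 2.85×8.314×431/486 = 21.0 L.
Isothermal: T stays 431 K; PV = const ⇒ V₂ = 5.71 L, P₂ = 1790 kPa.
W = nRT ln(V₂/V₁) = 2.85×8.314×431×ln(0.272) = -13300 J.

-13300 J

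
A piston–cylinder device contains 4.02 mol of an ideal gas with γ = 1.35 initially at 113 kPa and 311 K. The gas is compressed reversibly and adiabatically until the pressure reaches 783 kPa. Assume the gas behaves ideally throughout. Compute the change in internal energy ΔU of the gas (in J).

19400 J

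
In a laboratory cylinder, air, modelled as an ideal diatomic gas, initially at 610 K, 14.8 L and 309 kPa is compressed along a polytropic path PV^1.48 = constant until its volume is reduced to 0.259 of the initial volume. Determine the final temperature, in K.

1170 K

Polytropic n=1.48: T₂ = T₁(V₁/V₂)^(n−1) = 610×(3.86)^0.48 = 1170 K; P₂ = P₁(V₁/V₂)^n = 2280 kPa.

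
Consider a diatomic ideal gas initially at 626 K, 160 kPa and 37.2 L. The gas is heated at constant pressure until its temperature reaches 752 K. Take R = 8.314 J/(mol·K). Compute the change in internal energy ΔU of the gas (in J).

3000 J

n = P₁V₁/(RT₁) = 160×37.2/(8.314×626) = 1.14 mol.
Isobaric: P stays 160 kPa; V/T = const ⇒ T₂ = 752 K, V₂ = 44.7 L.
For an ideal gas ΔU = nCvΔT with Cv = (5/2)R = 20.8 J/(mol·K).
ΔU = 1.14×20.8×(752−626) = 3000 J.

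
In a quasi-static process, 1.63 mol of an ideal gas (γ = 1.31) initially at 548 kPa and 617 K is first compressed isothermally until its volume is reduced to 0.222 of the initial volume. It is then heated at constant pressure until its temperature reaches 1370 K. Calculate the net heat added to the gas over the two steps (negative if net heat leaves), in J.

V₁ = nRT₁/P₁ = 1.63×8.314×617/548 = 15.3 L.
Step 1 — Isothermal: T stays 617 K; PV = const ⇒ V₂ = 3.39 L, P₂ = 2470 kPa.
ΔU = 0 (ideal gas, T constant).
W = nRT ln(V₂/V₁) = 1.63×8.314×617×ln(0.222) = -12600 J.
Q = ΔU + W = -12600 J.
State after step 1: P = 2470 kPa, V = 3.39 L, T = 617 K.
Step 2 — Isobaric: P stays 2470 kPa; V/T = const ⇒ T₂ = 1370 K, V₂ = 7.52 L.
W = PΔV = 2470×(7.52−3.39) kPa·L = 10200 J.
ΔU = nCvΔT = 1.63×26.8×(1370−617) = 32900 J.
Q = ΔU + W = nCpΔT = 43100 J.
Net over both steps: W = -2380 J, Q = 30500 J, ΔU = 32900 J.

30500 J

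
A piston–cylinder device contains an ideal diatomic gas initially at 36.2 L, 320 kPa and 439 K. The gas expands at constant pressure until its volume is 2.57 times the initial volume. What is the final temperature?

Isobaric: P stays 320 kPa; V/T = const ⇒ T₂ = 1130 K, V₂ = 93.0 L.

1130 K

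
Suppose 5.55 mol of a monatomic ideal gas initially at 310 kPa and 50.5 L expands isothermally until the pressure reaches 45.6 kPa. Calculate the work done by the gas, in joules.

30000 J

T₁ = P₁V₁/(nR) = 310×50.5/(5.55×8.314) = 339 K.
Isothermal: T stays 339 K; PV = const ⇒ V₂ = 343 L, P₂ = 45.6 kPa.
W = nRT ln(V₂/V₁) = 5.55×8.314×339×ln(6.80) = 30000 J.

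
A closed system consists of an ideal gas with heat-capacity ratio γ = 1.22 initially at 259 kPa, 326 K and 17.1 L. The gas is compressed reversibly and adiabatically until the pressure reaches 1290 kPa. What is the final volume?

4.59 L

Adiabatic: T₂/T₁ = (P₂/P₁)^((γ−1)/γ) ⇒ T₂ = 326×(4.98)^0.180 = 435 K; V₂ = 4.59 L.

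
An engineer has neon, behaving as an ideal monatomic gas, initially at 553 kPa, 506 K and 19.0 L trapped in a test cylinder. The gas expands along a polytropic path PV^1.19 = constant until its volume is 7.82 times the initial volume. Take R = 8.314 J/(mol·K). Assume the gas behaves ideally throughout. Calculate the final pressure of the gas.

47.8 kPa

Polytropic n=1.19: T₂ = T₁(V₁/V₂)^(n−1) = 506×(0.128)^0.19 = 342 K; P₂ = P₁(V₁/V₂)^n = 47.8 kPa.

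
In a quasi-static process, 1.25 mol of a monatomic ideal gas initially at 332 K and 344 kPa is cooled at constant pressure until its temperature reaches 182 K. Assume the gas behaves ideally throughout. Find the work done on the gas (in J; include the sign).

1560 J

V₁ = nRT₁/P₁ = 1.25×8.314×332/344 = 10.0 L.
Isobaric: P stays 344 kPa; V/T = const ⇒ T₂ = 182 K, V₂ = 5.50 L.
W = PΔV = 344×(5.50−10.0) kPa·L = -1560 J.
Work done on the gas = −W_by = 1560 J.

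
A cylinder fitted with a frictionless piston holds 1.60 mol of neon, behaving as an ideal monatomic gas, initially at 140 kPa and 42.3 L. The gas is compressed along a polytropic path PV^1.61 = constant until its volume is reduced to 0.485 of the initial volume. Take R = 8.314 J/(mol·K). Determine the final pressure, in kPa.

449 kPa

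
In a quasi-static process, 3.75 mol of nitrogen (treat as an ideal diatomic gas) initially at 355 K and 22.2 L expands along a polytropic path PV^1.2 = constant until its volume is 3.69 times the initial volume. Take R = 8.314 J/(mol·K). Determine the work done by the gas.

12700 J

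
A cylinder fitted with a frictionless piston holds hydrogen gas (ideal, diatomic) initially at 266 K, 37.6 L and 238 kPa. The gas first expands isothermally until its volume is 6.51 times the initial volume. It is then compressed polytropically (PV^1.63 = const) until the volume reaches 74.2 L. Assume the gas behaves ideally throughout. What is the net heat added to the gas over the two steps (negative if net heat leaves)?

n = P₁V₁/(RT₁) = 238×37.6/(8.314×266) = 4.05 mol.
Step 1 — Isothermal: T stays 266 K; PV = const ⇒ V₂ = 245 L, P₂ = 36.6 kPa.
ΔU = 0 (ideal gas, T constant).
W = nRT ln(V₂/V₁) = 4.05×8.314×266×ln(6.51) = 16800 J.
Q = ΔU + W = 16800 J.
State after step 1: P = 36.6 kPa, V = 245 L, T = 266 K.
Step 2 — Polytropic n=1.63: T₂ = T₁(V₁/V₂)^(n−1) = 266×(3.30)^0.63 = 564 K; P₂ = P₁(V₁/V₂)^n = 256 kPa.
W = (P₁V₁−P₂V₂)/(n−1) = (36.6×245−256×74.2)/0.63 = -15900 J.
ΔU = nCvΔT = 4.05×20.8×(564−266) = 25100 J.
Q = ΔU + W = 9160 J.
Net over both steps: W = 839 J, Q = 25900 J, ΔU = 25100 J.

25900 J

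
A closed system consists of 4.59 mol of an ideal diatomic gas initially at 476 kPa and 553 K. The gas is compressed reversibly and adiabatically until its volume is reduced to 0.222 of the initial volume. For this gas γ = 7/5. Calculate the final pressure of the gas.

3910 kPa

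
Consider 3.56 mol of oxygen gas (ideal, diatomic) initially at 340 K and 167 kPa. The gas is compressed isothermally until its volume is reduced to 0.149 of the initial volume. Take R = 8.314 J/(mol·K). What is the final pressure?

V₁ = nRT₁/P₁ = 3.56×8.314×340/167 = 60.3 L.
Isothermal: T stays 340 K; PV = const ⇒ V₂ = 8.98 L, P₂ = 1120 kPa.

1120 kPa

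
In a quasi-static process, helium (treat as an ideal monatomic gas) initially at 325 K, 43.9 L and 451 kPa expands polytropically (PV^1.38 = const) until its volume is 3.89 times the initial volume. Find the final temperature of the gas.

194 K

Polytropic n=1.38: T₂ = T₁(V₁/V₂)^(n−1) = 325×(0.257)^0.38 = 194 K; P₂ = P₁(V₁/V₂)^n = 69.2 kPa.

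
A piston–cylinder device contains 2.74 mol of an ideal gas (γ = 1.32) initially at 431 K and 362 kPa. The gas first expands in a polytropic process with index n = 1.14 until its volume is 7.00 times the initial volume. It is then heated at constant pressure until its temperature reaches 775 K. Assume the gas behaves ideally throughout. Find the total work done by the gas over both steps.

V₁ = nRT₁/P₁ = 2.74×8.314×431/362 = 27.1 L.
Step 1 — Polytropic n=1.14: T₂ = T₁(V₁/V₂)^(n−1) = 431×(0.143)^0.14 = 328 K; P₂ = P₁(V₁/V₂)^n = 39.4 kPa.
W = (P₁V₁−P₂V₂)/(n−1) = (362×27.1−39.4×190)/0.14 = 16700 J.
ΔU = nCvΔT = 2.74×26.0×(328−431) = -7320 J.
Q = ΔU + W = 9410 J.
State after step 1: P = 39.4 kPa, V = 190 L, T = 328 K.
Step 2 — Isobaric: P stays 39.4 kPa; V/T = const ⇒ T₂ = 775 K, V₂ = 448 L.
W = PΔV = 39.4×(448−190) kPa·L = 10200 J.
ΔU = nCvΔT = 2.74×26.0×(775−328) = 31800 J.
Q = ΔU + W = nCpΔT = 42000 J.
Net over both steps: W = 26900 J, Q = 51400 J, ΔU = 24500 J.

26900 J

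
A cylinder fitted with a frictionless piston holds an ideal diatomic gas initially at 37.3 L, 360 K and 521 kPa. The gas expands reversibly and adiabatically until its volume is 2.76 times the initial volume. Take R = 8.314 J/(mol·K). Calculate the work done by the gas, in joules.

16200 J

n = P₁V₁/(RT₁) = 521×37.3/(8.314×360) = 6.49 mol.
Adiabatic: TV^(γ−1) = const ⇒ T₂ = 360×(0.362)^0.400 = 240 K; PV^γ = const ⇒ P₂ = 126 kPa.
ΔU = nCvΔT = 6.49×20.8×(240−360) = -16200 J.
Q = 0 for an adiabatic process, so W = −ΔU = 16200 J.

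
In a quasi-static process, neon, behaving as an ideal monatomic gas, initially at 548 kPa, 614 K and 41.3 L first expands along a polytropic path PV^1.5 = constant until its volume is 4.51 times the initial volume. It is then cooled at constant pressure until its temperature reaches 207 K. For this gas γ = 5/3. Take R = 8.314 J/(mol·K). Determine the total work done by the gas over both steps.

n = P₁V₁/(RT₁) = 548×41.3/(8.314×614) = 4.43 mol.
Step 1 — Polytropic n=1.5: T₂ = T₁(V₁/V₂)^(n−1) = 614×(0.222)^0.50 = 289 K; P₂ = P₁(V₁/V₂)^n = 57.2 kPa.
W = (P₁V₁−P₂V₂)/(n−1) = (548×41.3−57.2×186)/0.50 = 24000 J.
ΔU = nCvΔT = 4.43×12.5×(289−614) = -18000 J.
Q = ΔU + W = 5990 J.
State after step 1: P = 57.2 kPa, V = 186 L, T = 289 K.
Step 2 — Isobaric: P stays 57.2 kPa; V/T = const ⇒ T₂ = 207 K, V₂ = 133 L.
W = PΔV = 57.2×(133−186) kPa·L = -3030 J.
ΔU = nCvΔT = 4.43×12.5×(207−289) = -4540 J.
Q = ΔU + W = nCpΔT = -7570 J.
Net over both steps: W = 20900 J, Q = -1580 J, ΔU = -22500 J.

20900 J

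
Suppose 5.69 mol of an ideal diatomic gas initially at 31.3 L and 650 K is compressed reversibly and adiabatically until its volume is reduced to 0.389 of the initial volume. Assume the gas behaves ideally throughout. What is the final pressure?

3680 kPa

P₁ = nRT₁/V₁ = 5.69×8.314×650/31.3 = 982 kPa.
Adiabatic: TV^(γ−1) = const ⇒ T₂ = 650×(2.57)^0.400 = 948 K; PV^γ = const ⇒ P₂ = 3680 kPa.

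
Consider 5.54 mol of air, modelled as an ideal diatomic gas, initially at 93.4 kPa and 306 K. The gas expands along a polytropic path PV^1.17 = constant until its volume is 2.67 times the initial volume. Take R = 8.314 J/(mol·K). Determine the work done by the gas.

V₁ = nRT₁/P₁ = 5.54×8.314×306/93.4 = 151 L.
Polytropic n=1.17: T₂ = T₁(V₁/V₂)^(n−1) = 306×(0.375)^0.17 = 259 K; P₂ = P₁(V₁/V₂)^n = 29.6 kPa.
W = (P₁V₁−P₂V₂)/(n−1) = (93.4×151−29.6×403)/0.17 = 12700 J.

12700 J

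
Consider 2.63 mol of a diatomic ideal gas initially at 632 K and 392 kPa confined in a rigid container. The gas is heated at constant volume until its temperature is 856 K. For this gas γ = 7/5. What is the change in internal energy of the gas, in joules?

12200 J

V₁ = nRT₁/P₁ = 2.63×8.314×632/392 = 35.3 L.
Isochoric: V stays 35.3 L; P/T = const ⇒ T₂ = 856 K, P₂ = 531 kPa.
For an ideal gas ΔU = nCvΔT with Cv = (5/2)R = 20.8 J/(mol·K).
ΔU = 2.63×20.8×(856−632) = 12200 J.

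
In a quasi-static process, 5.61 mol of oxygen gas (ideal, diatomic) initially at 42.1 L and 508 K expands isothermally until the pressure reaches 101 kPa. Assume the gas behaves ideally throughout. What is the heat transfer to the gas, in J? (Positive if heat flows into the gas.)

P₁ = nRT₁/V₁ = 5.61×8.314×508/42.1 = 563 kPa.
Isothermal: T stays 508 K; PV = const ⇒ V₂ = 235 L, P₂ = 101 kPa.
ΔU = 0 (ideal gas, T constant).
W = nRT ln(V₂/V₁) = 5.61×8.314×508×ln(5.57) = 40700 J.
Q = ΔU + W = 40700 J.

40700 J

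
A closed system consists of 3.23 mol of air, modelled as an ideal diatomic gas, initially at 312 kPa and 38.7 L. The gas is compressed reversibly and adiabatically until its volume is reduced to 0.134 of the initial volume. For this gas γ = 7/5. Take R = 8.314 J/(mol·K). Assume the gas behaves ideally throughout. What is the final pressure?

T₁ = P₁V₁/(nR) = 312×38.7/(3.23×8.314) = 450 K.
Adiabatic: TV^(γ−1) = const ⇒ T₂ = 450×(7.46)^0.400 = 1000 K; PV^γ = const ⇒ P₂ = 5200 kPa.

5200 kPa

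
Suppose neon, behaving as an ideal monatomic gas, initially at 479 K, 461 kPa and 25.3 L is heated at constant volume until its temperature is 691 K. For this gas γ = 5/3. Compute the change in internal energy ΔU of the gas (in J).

7740 J

n = P₁V₁/(RT₁) = 461×25.3/(8.314×479) = 2.93 mol.
Isochoric: V stays 25.3 L; P/T = const ⇒ T₂ = 691 K, P₂ = 665 kPa.
For an ideal gas ΔU = nCvΔT with Cv = (3/2)R = 12.5 J/(mol·K).
ΔU = 2.93×12.5×(691−479) = 7740 J.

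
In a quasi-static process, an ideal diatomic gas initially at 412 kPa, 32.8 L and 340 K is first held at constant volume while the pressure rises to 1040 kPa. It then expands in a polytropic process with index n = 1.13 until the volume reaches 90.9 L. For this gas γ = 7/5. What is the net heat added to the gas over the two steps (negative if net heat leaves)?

73500 J

n = P₁V₁/(RT₁) = 412×32.8/(8.314×340) = 4.78 mol.
Step 1 — Isochoric: V stays 32.8 L; P/T = const ⇒ T₂ = 858 K, P₂ = 1040 kPa.
W = 0 (no volume change).
ΔU = nCvΔT = 4.78×20.8×(858−340) = 51500 J.
Q = ΔU = 51500 J.
State after step 1: P = 1040 kPa, V = 32.8 L, T = 858 K.
Step 2 — Polytropic n=1.13: T₂ = T₁(V₁/V₂)^(n−1) = 858×(0.361)^0.13 = 752 K; P₂ = P₁(V₁/V₂)^n = 329 kPa.
W = (P₁V₁−P₂V₂)/(n−1) = (1040×32.8−329×90.9)/0.13 = 32600 J.
ΔU = nCvΔT = 4.78×20.8×(752−858) = -10600 J.
Q = ΔU + W = 22000 J.
Net over both steps: W = 32600 J, Q = 73500 J, ΔU = 40900 J.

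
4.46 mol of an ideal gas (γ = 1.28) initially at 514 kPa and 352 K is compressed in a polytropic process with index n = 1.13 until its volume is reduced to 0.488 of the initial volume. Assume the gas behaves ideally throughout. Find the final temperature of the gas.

V₁ = nRT₁/P₁ = 4.46×8.314×352/514 = 25.4 L.
Polytropic n=1.13: T₂ = T₁(V₁/V₂)^(n−1) = 352×(2.05)^0.13 = 386 K; P₂ = P₁(V₁/V₂)^n = 1160 kPa.

386 K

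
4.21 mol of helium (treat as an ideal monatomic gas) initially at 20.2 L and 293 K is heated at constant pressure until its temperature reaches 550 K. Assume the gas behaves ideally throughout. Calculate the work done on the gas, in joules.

-9000 J

P₁ = nRT₁/V₁ = 4.21×8.314×293/20.2 = 508 kPa.
Isobaric: P stays 508 kPa; V/T = const ⇒ T₂ = 550 K, V₂ = 37.9 L.
W = PΔV = 508×(37.9−20.2) kPa·L = 9000 J.
Work done on the gas = −W_by = -9000 J.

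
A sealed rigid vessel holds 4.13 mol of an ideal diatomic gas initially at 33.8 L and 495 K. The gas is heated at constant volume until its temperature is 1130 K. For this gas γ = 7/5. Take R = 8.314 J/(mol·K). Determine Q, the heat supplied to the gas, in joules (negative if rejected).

54500 J

P₁ = nRT₁/V₁ = 4.13×8.314×495/33.8 = 503 kPa.
Isochoric: V stays 33.8 L; P/T = const ⇒ T₂ = 1130 K, P₂ = 1150 kPa.
W = 0 (no volume change).
ΔU = nCvΔT = 4.13×20.8×(1130−495) = 54500 J.
Q = ΔU = 54500 J.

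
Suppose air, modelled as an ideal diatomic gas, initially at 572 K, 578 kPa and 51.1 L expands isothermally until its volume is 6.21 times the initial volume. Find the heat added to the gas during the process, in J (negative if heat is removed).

n = P₁V₁/(RT₁) = 578×51.1/(8.314×572) = 6.21 mol.
Isothermal: T stays 572 K; PV = const ⇒ V₂ = 317 L, P₂ = 93.1 kPa.
ΔU = 0 (ideal gas, T constant).
W = nRT ln(V₂/V₁) = 6.21×8.314×572×ln(6.21) = 53900 J.
Q = ΔU + W = 53900 J.

53900 J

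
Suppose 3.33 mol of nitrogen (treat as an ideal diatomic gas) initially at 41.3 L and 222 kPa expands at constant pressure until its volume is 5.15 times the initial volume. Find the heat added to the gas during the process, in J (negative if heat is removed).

133000 J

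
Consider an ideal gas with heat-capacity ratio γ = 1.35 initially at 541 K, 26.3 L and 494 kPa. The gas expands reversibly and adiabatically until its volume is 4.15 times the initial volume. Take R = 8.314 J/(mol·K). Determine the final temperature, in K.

Adiabatic: TV^(γ−1) = const ⇒ T₂ = 541×(0.241)^0.350 = 329 K; PV^γ = const ⇒ P₂ = 72.3 kPa.

329 K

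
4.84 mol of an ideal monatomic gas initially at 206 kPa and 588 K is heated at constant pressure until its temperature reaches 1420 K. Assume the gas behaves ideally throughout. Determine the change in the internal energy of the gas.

50200 J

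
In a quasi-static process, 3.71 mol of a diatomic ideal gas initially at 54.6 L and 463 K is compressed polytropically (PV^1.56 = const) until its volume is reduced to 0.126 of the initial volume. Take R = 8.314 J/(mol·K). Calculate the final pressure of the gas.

P₁ = nRT₁/V₁ = 3.71×8.314×463/54.6 = 262 kPa.
Polytropic n=1.56: T₂ = T₁(V₁/V₂)^(n−1) = 463×(7.94)^0.56 = 1480 K; P₂ = P₁(V₁/V₂)^n = 6620 kPa.

6620 kPa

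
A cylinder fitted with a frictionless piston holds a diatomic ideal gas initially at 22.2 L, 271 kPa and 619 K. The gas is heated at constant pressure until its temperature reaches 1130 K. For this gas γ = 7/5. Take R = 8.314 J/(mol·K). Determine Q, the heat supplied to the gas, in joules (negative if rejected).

n = P₁V₁/(RT₁) = 271×22.2/(8.314×619) = 1.17 mol.
Isobaric: P stays 271 kPa; V/T = const ⇒ T₂ = 1130 K, V₂ = 40.5 L.
W = PΔV = 271×(40.5−22.2) kPa·L = 4970 J.
ΔU = nCvΔT = 1.17×20.8×(1130−619) = 12400 J.
Q = ΔU + W = nCpΔT = 17400 J.

17400 J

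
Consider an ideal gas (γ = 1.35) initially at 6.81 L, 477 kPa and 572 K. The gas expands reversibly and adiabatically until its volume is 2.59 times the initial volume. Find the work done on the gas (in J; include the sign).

n = P₁V₁/(RT₁) = 477×6.81/(8.314×572) = 0.683 mol.
Adiabatic: TV^(γ−1) = const ⇒ T₂ = 572×(0.386)^0.350 = 410 K; PV^γ = const ⇒ P₂ = 132 kPa.
ΔU = nCvΔT = 0.683×23.8×(410−572) = -2630 J.
Q = 0 for an adiabatic process, so W = −ΔU = 2630 J.
Work done on the gas = −W_by = -2630 J.

-2630 J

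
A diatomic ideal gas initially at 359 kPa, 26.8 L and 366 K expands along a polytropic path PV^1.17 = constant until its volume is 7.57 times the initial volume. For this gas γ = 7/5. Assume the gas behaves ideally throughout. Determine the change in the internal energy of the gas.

-7000 J

n = P₁V₁/(RT₁) = 359×26.8/(8.314×366) = 3.16 mol.
Polytropic n=1.17: T₂ = T₁(V₁/V₂)^(n−1) = 366×(0.132)^0.17 = 259 K; P₂ = P₁(V₁/V₂)^n = 33.6 kPa.
For an ideal gas ΔU = nCvΔT with Cv = (5/2)R = 20.8 J/(mol·K).
ΔU = 3.16×20.8×(259−366) = -7000 J.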